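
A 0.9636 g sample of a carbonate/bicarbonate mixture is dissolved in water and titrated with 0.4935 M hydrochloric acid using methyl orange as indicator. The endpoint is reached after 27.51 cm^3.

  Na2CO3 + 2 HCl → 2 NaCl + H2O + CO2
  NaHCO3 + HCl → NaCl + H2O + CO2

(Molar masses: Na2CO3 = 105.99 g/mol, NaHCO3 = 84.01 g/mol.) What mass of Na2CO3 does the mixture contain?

n(HCl) = 0.02751 × 0.4935 = 0.01358 mol
Let x = n(Na2CO3), y = n(NaHCO3).
Titrant: 2x + 1y = 0.01358;  mass: 105.99x + 84.01y = 0.9636
Solving, x = 2.852 × 10^-3 mol, y = 7.871 × 10^-3 mol
mass of Na2CO3 = 2.852 × 10^-3 × 105.99 = 0.3023 g

0.3023 g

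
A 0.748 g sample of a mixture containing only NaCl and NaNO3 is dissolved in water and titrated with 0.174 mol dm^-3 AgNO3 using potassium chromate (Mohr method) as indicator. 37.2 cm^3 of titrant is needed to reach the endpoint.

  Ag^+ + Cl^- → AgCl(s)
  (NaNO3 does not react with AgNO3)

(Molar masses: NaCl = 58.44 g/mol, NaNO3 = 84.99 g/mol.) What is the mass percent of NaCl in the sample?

n(AgNO3) = 0.0372 × 0.174 = 6.47 × 10^-3 mol
Let x = n(NaCl), y = n(NaNO3).
Titrant: 1x = 6.47 × 10^-3;  mass: 58.44x + 84.99y = 0.748
Solving, x = 6.47 × 10^-3 mol, y = 4.35 × 10^-3 mol
mass of NaCl = 6.47 × 10^-3 × 58.44 = 0.378 g
% NaCl = 0.378 / 0.748 × 100 = 50.6 %

50.6 %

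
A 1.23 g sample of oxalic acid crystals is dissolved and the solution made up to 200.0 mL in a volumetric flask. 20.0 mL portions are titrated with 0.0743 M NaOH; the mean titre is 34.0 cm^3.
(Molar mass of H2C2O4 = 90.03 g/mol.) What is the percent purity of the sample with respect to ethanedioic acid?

92.5 %

H2C2O4 + 2 NaOH → Na2C2O4 + 2 H2O
n(NaOH) per titration = 0.0340 × 0.0743 = 2.53 × 10^-3 mol
From the 1:2 ratio, n(H2C2O4) in each aliquot = 1/2 × 2.53 × 10^-3 = 1.26 × 10^-3 mol
n(H2C2O4) in the whole flask = 1.26 × 10^-3 × 200.0/20.0 = 0.0126 mol
mass of H2C2O4 = 0.0126 × 90.03 = 1.14 g
% H2C2O4 = 1.14 / 1.23 × 100 = 92.5 %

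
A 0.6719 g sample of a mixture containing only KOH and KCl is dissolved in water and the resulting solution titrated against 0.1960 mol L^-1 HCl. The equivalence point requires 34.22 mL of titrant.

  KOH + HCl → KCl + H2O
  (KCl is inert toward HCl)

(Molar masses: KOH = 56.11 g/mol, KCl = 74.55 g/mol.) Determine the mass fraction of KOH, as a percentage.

56.01 %

n(HCl) = 0.03422 × 0.1960 = 6.707 × 10^-3 mol
Let x = n(KOH), y = n(KCl).
Titrant: 1x = 6.707 × 10^-3;  mass: 56.11x + 74.55y = 0.6719
Solving, x = 6.707 × 10^-3 mol, y = 3.965 × 10^-3 mol
mass of KOH = 6.707 × 10^-3 × 56.11 = 0.3763 g
% KOH = 0.3763 / 0.6719 × 100 = 56.01 %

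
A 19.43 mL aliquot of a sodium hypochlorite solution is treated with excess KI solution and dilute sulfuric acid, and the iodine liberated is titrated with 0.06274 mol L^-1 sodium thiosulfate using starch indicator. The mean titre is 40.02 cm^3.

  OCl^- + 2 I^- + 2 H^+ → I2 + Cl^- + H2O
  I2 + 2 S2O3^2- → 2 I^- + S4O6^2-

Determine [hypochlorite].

0.06461 mol/L

n(S2O3^2-) = 0.04002 × 0.06274 = 2.511 × 10^-3 mol
n(I2) = n(S2O3^2-)/2 = 1.255 × 10^-3 mol
n(OCl^-) in the aliquot = 1.255 × 10^-3 mol (1:1 ratio)
[OCl^-] = 1.255 × 10^-3 / 0.01943 = 0.06461 mol/L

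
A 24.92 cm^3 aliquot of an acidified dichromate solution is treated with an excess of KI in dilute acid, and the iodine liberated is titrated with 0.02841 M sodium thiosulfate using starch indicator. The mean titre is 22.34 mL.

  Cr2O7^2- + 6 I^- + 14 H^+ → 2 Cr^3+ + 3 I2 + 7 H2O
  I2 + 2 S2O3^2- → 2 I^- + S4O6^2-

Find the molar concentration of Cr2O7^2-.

0.004245 M

n(S2O3^2-) = 0.02234 × 0.02841 = 6.347 × 10^-4 mol
n(I2) = n(S2O3^2-)/2 = 3.173 × 10^-4 mol
From the 1:3 ratio, n(Cr2O7^2-) in the aliquot = 1/3 × 3.173 × 10^-4 = 1.058 × 10^-4 mol
[Cr2O7^2-] = 1.058 × 10^-4 / 0.02492 = 0.004245 mol/L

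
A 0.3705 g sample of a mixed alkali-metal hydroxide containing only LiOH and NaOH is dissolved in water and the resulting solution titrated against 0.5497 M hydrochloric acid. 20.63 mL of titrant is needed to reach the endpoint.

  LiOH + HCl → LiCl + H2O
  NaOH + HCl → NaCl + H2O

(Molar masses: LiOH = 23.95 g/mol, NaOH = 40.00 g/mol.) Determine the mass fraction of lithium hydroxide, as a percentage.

n(HCl) = 0.02063 × 0.5497 = 0.01134 mol
Let x = n(LiOH), y = n(NaOH).
Titrant: 1x + 1y = 0.01134;  mass: 23.95x + 40.00y = 0.3705
Solving, x = 5.178 × 10^-3 mol, y = 6.162 × 10^-3 mol
mass of LiOH = 5.178 × 10^-3 × 23.95 = 0.1240 g
% LiOH = 0.1240 / 0.3705 × 100 = 33.47 %

33.47 %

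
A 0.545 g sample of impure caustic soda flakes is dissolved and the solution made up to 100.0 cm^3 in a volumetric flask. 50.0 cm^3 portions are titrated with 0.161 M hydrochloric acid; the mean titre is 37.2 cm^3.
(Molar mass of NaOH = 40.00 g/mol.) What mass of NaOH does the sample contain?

0.479 g

NaOH + HCl → NaCl + H2O
n(HCl) per titration = 0.0372 × 0.161 = 5.99 × 10^-3 mol
n(NaOH) in each aliquot = 5.99 × 10^-3 mol (1:1 ratio)
n(NaOH) in the whole flask = 5.99 × 10^-3 × 100.0/50.0 = 0.0120 mol
mass of NaOH = 0.0120 × 40.00 = 0.479 g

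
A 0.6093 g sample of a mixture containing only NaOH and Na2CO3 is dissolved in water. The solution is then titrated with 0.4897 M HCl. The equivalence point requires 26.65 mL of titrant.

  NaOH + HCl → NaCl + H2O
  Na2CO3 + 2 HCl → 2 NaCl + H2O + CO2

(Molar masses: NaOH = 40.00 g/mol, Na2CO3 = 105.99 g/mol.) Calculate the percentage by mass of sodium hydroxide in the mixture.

n(HCl) = 0.02665 × 0.4897 = 0.01305 mol
Let x = n(NaOH), y = n(Na2CO3).
Titrant: 1x + 2y = 0.01305;  mass: 40.00x + 105.99y = 0.6093
Solving, x = 6.334 × 10^-3 mol, y = 3.358 × 10^-3 mol
mass of NaOH = 6.334 × 10^-3 × 40.00 = 0.2534 g
% NaOH = 0.2534 / 0.6093 × 100 = 41.58 %

41.58 %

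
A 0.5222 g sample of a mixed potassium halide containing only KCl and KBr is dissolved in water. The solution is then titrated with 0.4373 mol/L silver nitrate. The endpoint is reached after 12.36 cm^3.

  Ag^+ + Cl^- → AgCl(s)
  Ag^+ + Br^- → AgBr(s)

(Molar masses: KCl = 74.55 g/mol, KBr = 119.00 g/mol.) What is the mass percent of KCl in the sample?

n(AgNO3) = 0.01236 × 0.4373 = 5.405 × 10^-3 mol
Let x = n(KCl), y = n(KBr).
Titrant: 1x + 1y = 5.405 × 10^-3;  mass: 74.55x + 119.00y = 0.5222
Solving, x = 2.722 × 10^-3 mol, y = 2.683 × 10^-3 mol
mass of KCl = 2.722 × 10^-3 × 74.55 = 0.2029 g
% KCl = 0.2029 / 0.5222 × 100 = 38.86 %

38.86 %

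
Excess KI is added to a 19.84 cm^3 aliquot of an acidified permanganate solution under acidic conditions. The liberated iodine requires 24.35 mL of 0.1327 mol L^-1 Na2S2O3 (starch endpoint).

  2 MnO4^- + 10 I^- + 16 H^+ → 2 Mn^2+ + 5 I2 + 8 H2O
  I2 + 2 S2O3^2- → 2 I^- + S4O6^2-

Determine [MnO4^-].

0.03257 mol/L

n(S2O3^2-) = 0.02435 × 0.1327 = 3.231 × 10^-3 mol
n(I2) = n(S2O3^2-)/2 = 1.616 × 10^-3 mol
From the 2:5 ratio, n(MnO4^-) in the aliquot = 2/5 × 1.616 × 10^-3 = 6.462 × 10^-4 mol
[MnO4^-] = 6.462 × 10^-4 / 0.01984 = 0.03257 mol/L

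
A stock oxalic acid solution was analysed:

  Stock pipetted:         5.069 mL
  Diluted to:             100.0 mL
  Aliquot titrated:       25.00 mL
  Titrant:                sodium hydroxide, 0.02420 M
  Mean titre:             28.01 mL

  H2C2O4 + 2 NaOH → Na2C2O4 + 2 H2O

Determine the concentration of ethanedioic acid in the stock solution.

0.2674 M

n(NaOH) = 0.02801 × 0.02420 = 6.778 × 10^-4 mol
From the 1:2 ratio, n(H2C2O4) in the aliquot = 1/2 × 6.778 × 10^-4 = 3.389 × 10^-4 mol
[H2C2O4]_dilute = 3.389 × 10^-4 / 0.02500 = 0.01356 mol/L
Dilution factor = 100.0 / 5.069 = 19.73
[H2C2O4]_stock = 0.01356 × 19.73 = 0.2674 mol/L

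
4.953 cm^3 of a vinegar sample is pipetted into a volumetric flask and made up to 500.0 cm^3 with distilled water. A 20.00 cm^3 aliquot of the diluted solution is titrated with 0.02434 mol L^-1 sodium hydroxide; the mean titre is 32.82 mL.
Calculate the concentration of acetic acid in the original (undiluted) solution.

CH3COOH + NaOH → CH3COONa + H2O
n(NaOH) = 0.03282 × 0.02434 = 7.988 × 10^-4 mol
n(CH3COOH) in the aliquot = 7.988 × 10^-4 mol (1:1 ratio)
[CH3COOH]_dilute = 7.988 × 10^-4 / 0.02000 = 0.03994 mol/L
Dilution factor = 500.0 / 4.953 = 100.9
[CH3COOH]_stock = 0.03994 × 100.9 = 4.032 mol/L

4.032 mol/L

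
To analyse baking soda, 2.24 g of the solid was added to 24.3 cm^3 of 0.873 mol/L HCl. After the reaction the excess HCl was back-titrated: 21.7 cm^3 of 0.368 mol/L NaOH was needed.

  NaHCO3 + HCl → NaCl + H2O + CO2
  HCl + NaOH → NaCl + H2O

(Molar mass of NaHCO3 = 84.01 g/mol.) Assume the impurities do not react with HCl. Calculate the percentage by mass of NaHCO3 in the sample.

49.6 %

n(HCl) added = 0.0243 × 0.873 = 0.0212 mol
n(NaOH) used in back-titration = 0.0217 × 0.368 = 7.99 × 10^-3 mol
n(HCl) left over = 7.99 × 10^-3 mol (1:1 ratio)
n(HCl) consumed by analyte = 0.0212 − 7.99 × 10^-3 = 0.0132 mol
n(NaHCO3) = 0.0132 mol (1:1 ratio)
mass of NaHCO3 = 0.0132 × 84.01 = 1.11 g
% NaHCO3 = 1.11 / 2.24 × 100 = 49.6 %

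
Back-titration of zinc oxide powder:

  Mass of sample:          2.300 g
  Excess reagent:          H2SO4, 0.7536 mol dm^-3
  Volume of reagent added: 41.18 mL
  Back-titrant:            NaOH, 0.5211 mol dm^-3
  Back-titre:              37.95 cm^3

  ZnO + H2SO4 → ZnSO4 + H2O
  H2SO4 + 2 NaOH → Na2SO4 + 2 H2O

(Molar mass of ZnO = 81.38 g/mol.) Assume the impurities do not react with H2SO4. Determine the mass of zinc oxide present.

1.721 g

n(H2SO4) added = 0.04118 × 0.7536 = 0.03103 mol
n(NaOH) used in back-titration = 0.03795 × 0.5211 = 0.01978 mol
From the 1:2 ratio, n(H2SO4) left over = 1/2 × 0.01978 = 9.888 × 10^-3 mol
n(H2SO4) consumed by analyte = 0.03103 − 9.888 × 10^-3 = 0.02115 mol
n(ZnO) = 0.02115 mol (1:1 ratio)
mass of ZnO = 0.02115 × 81.38 = 1.721 g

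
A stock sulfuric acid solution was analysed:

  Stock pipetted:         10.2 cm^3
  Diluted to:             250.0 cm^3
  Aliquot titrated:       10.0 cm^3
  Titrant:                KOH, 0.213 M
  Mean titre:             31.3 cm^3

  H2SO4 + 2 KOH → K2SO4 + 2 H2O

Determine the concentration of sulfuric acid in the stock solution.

n(KOH) = 0.0313 × 0.213 = 6.67 × 10^-3 mol
From the 1:2 ratio, n(H2SO4) in the aliquot = 1/2 × 6.67 × 10^-3 = 3.33 × 10^-3 mol
[H2SO4]_dilute = 3.33 × 10^-3 / 0.0100 = 0.333 mol/L
Dilution factor = 250.0 / 10.2 = 24.51
[H2SO4]_stock = 0.333 × 24.51 = 8.17 mol/L

8.17 M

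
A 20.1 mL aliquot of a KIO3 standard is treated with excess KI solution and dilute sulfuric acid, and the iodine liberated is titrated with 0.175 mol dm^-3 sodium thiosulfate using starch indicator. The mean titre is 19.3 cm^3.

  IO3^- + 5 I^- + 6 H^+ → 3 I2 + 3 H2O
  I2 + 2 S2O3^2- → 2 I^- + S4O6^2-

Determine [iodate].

n(S2O3^2-) = 0.0193 × 0.175 = 3.38 × 10^-3 mol
n(I2) = n(S2O3^2-)/2 = 1.69 × 10^-3 mol
From the 1:3 ratio, n(IO3^-) in the aliquot = 1/3 × 1.69 × 10^-3 = 5.63 × 10^-4 mol
[IO3^-] = 5.63 × 10^-4 / 0.0201 = 0.0280 mol/L

0.0280 mol/L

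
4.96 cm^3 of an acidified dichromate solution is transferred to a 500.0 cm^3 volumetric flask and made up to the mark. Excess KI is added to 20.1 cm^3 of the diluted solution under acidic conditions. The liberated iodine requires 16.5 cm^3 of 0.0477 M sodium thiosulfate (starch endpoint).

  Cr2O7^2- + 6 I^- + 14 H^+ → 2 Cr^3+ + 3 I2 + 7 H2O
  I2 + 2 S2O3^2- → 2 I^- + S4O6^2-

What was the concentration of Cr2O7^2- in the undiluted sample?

n(S2O3^2-) = 0.0165 × 0.0477 = 7.87 × 10^-4 mol
n(I2) = n(S2O3^2-)/2 = 3.94 × 10^-4 mol
From the 1:3 ratio, n(Cr2O7^2-) in the aliquot = 1/3 × 3.94 × 10^-4 = 1.31 × 10^-4 mol
[Cr2O7^2-]_dilute = 1.31 × 10^-4 / 0.0201 = 0.00653 mol/L
[Cr2O7^2-]_original = 0.00653 × 500.0/4.96 = 0.658 mol/L

0.658 M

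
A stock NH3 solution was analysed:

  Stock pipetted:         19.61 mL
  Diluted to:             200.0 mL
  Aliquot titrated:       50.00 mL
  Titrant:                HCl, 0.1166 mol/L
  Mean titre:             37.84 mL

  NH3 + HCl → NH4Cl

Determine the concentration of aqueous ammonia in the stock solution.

n(HCl) = 0.03784 × 0.1166 = 4.412 × 10^-3 mol
n(NH3) in the aliquot = 4.412 × 10^-3 mol (1:1 ratio)
[NH3]_dilute = 4.412 × 10^-3 / 0.05000 = 0.08824 mol/L
Dilution factor = 200.0 / 19.61 = 10.20
[NH3]_stock = 0.08824 × 10.20 = 0.9000 mol/L

0.9000 mol/L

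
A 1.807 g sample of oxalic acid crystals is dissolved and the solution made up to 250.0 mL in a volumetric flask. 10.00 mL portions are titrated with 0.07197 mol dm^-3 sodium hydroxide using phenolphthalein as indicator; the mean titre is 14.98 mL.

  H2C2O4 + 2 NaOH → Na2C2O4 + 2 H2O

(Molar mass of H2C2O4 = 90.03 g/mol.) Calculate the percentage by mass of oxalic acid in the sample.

67.14 %

n(NaOH) per titration = 0.01498 × 0.07197 = 1.078 × 10^-3 mol
From the 1:2 ratio, n(H2C2O4) in each aliquot = 1/2 × 1.078 × 10^-3 = 5.391 × 10^-4 mol
n(H2C2O4) in the whole flask = 5.391 × 10^-4 × 250.0/10.00 = 0.01348 mol
mass of H2C2O4 = 0.01348 × 90.03 = 1.213 g
% H2C2O4 = 1.213 / 1.807 × 100 = 67.14 %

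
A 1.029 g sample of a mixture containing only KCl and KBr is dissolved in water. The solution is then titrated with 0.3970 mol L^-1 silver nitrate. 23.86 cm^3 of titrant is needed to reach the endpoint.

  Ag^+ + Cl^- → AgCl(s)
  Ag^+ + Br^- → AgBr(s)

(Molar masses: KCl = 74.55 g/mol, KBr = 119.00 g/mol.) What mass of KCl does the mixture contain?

n(AgNO3) = 0.02386 × 0.3970 = 9.472 × 10^-3 mol
Let x = n(KCl), y = n(KBr).
Titrant: 1x + 1y = 9.472 × 10^-3;  mass: 74.55x + 119.00y = 1.029
Solving, x = 2.210 × 10^-3 mol, y = 7.263 × 10^-3 mol
mass of KCl = 2.210 × 10^-3 × 74.55 = 0.1647 g

0.1647 g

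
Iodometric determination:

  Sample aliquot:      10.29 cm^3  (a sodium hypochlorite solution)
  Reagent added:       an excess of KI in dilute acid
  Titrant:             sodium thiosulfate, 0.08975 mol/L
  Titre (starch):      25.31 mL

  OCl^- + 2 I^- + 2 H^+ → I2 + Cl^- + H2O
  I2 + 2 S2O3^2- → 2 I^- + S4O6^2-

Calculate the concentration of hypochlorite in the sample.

n(S2O3^2-) = 0.02531 × 0.08975 = 2.272 × 10^-3 mol
n(I2) = n(S2O3^2-)/2 = 1.136 × 10^-3 mol
n(OCl^-) in the aliquot = 1.136 × 10^-3 mol (1:1 ratio)
[OCl^-] = 1.136 × 10^-3 / 0.01029 = 0.1104 mol/L

0.1104 mol/L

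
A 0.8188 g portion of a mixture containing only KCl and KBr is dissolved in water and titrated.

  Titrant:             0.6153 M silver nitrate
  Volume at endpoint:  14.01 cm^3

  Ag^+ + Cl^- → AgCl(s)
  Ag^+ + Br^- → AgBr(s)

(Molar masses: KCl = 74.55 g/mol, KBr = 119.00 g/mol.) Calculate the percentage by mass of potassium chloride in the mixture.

42.40 %

n(AgNO3) = 0.01401 × 0.6153 = 8.620 × 10^-3 mol
Let x = n(KCl), y = n(KBr).
Titrant: 1x + 1y = 8.620 × 10^-3;  mass: 74.55x + 119.00y = 0.8188
Solving, x = 4.657 × 10^-3 mol, y = 3.963 × 10^-3 mol
mass of KCl = 4.657 × 10^-3 × 74.55 = 0.3472 g
% KCl = 0.3472 / 0.8188 × 100 = 42.40 %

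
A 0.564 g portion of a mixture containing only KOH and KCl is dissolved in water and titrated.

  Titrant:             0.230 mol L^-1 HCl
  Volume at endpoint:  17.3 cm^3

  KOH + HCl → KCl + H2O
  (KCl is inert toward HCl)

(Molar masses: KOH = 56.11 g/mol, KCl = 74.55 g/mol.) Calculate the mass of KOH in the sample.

0.223 g

n(HCl) = 0.0173 × 0.230 = 3.98 × 10^-3 mol
Let x = n(KOH), y = n(KCl).
Titrant: 1x = 3.98 × 10^-3;  mass: 56.11x + 74.55y = 0.564
Solving, x = 3.98 × 10^-3 mol, y = 4.57 × 10^-3 mol
mass of KOH = 3.98 × 10^-3 × 56.11 = 0.223 g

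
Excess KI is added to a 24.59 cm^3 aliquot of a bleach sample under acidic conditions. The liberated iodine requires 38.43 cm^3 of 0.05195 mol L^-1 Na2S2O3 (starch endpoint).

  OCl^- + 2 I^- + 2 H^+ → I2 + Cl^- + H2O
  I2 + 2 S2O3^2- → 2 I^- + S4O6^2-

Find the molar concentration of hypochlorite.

0.04059 mol/L

n(S2O3^2-) = 0.03843 × 0.05195 = 1.996 × 10^-3 mol
n(I2) = n(S2O3^2-)/2 = 9.982 × 10^-4 mol
n(OCl^-) in the aliquot = 9.982 × 10^-4 mol (1:1 ratio)
[OCl^-] = 9.982 × 10^-4 / 0.02459 = 0.04059 mol/L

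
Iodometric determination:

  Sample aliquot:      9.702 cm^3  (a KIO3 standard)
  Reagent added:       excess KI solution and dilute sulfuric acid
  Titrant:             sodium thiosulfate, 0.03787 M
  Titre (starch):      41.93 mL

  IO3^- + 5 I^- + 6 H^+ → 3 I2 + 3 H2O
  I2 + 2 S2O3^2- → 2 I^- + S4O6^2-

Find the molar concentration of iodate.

0.02728 M

n(S2O3^2-) = 0.04193 × 0.03787 = 1.588 × 10^-3 mol
n(I2) = n(S2O3^2-)/2 = 7.939 × 10^-4 mol
From the 1:3 ratio, n(IO3^-) in the aliquot = 1/3 × 7.939 × 10^-4 = 2.646 × 10^-4 mol
[IO3^-] = 2.646 × 10^-4 / 0.009702 = 0.02728 mol/L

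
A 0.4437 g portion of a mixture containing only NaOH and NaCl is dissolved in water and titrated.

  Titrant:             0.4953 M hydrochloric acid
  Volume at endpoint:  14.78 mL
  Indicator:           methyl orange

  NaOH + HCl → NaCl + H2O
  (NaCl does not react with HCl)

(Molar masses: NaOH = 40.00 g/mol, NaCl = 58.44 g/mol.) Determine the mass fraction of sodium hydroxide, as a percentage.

n(HCl) = 0.01478 × 0.4953 = 7.321 × 10^-3 mol
Let x = n(NaOH), y = n(NaCl).
Titrant: 1x = 7.321 × 10^-3;  mass: 40.00x + 58.44y = 0.4437
Solving, x = 7.321 × 10^-3 mol, y = 2.582 × 10^-3 mol
mass of NaOH = 7.321 × 10^-3 × 40.00 = 0.2928 g
% NaOH = 0.2928 / 0.4437 × 100 = 66.00 %

66.00 %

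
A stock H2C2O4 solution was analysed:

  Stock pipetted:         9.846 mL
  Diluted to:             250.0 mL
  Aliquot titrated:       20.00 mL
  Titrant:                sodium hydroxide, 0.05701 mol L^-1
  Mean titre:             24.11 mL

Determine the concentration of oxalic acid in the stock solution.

H2C2O4 + 2 NaOH → Na2C2O4 + 2 H2O
n(NaOH) = 0.02411 × 0.05701 = 1.375 × 10^-3 mol
From the 1:2 ratio, n(H2C2O4) in the aliquot = 1/2 × 1.375 × 10^-3 = 6.873 × 10^-4 mol
[H2C2O4]_dilute = 6.873 × 10^-4 / 0.02000 = 0.03436 mol/L
Dilution factor = 250.0 / 9.846 = 25.39
[H2C2O4]_stock = 0.03436 × 25.39 = 0.8725 mol/L

0.8725 mol/L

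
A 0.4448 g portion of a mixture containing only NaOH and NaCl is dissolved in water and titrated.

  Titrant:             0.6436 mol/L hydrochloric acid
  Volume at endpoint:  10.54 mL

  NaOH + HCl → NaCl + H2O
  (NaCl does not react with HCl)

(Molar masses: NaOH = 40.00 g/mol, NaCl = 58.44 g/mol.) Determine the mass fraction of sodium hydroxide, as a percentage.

61.00 %

n(HCl) = 0.01054 × 0.6436 = 6.784 × 10^-3 mol
Let x = n(NaOH), y = n(NaCl).
Titrant: 1x = 6.784 × 10^-3;  mass: 40.00x + 58.44y = 0.4448
Solving, x = 6.784 × 10^-3 mol, y = 2.968 × 10^-3 mol
mass of NaOH = 6.784 × 10^-3 × 40.00 = 0.2713 g
% NaOH = 0.2713 / 0.4448 × 100 = 61.00 %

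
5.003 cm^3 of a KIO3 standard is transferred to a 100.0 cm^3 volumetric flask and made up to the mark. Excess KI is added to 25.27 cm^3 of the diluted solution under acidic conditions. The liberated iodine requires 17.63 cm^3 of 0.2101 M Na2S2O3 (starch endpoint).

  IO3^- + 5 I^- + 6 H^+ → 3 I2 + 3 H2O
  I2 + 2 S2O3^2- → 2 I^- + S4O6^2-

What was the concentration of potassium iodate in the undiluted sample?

0.4883 M

n(S2O3^2-) = 0.01763 × 0.2101 = 3.704 × 10^-3 mol
n(I2) = n(S2O3^2-)/2 = 1.852 × 10^-3 mol
From the 1:3 ratio, n(IO3^-) in the aliquot = 1/3 × 1.852 × 10^-3 = 6.173 × 10^-4 mol
[IO3^-]_dilute = 6.173 × 10^-4 / 0.02527 = 0.02443 mol/L
[IO3^-]_original = 0.02443 × 100.0/5.003 = 0.4883 mol/L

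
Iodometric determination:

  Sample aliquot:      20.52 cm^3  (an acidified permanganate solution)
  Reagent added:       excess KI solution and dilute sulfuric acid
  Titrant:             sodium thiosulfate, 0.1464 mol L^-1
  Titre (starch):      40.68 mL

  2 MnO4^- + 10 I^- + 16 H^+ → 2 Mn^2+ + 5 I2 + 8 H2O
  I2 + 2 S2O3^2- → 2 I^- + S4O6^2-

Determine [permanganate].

n(S2O3^2-) = 0.04068 × 0.1464 = 5.956 × 10^-3 mol
n(I2) = n(S2O3^2-)/2 = 2.978 × 10^-3 mol
From the 2:5 ratio, n(MnO4^-) in the aliquot = 2/5 × 2.978 × 10^-3 = 1.191 × 10^-3 mol
[MnO4^-] = 1.191 × 10^-3 / 0.02052 = 0.05805 mol/L

0.05805 mol/L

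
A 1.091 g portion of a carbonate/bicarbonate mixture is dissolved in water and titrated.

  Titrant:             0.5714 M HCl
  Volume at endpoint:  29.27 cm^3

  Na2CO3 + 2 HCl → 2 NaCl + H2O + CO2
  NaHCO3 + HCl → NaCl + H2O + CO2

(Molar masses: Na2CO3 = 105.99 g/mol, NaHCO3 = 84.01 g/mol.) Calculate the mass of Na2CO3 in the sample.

n(HCl) = 0.02927 × 0.5714 = 0.01672 mol
Let x = n(Na2CO3), y = n(NaHCO3).
Titrant: 2x + 1y = 0.01672;  mass: 105.99x + 84.01y = 1.091
Solving, x = 5.063 × 10^-3 mol, y = 6.599 × 10^-3 mol
mass of Na2CO3 = 5.063 × 10^-3 × 105.99 = 0.5366 g

0.5366 g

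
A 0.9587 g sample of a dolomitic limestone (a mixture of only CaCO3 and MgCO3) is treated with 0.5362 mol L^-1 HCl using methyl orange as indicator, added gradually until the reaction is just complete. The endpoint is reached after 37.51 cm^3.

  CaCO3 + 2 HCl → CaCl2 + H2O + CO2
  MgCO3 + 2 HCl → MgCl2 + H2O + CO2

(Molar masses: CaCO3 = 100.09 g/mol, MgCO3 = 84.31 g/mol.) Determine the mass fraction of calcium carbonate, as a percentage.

73.33 %

n(HCl) = 0.03751 × 0.5362 = 0.02011 mol
Let x = n(CaCO3), y = n(MgCO3).
Titrant: 2x + 2y = 0.02011;  mass: 100.09x + 84.31y = 0.9587
Solving, x = 7.024 × 10^-3 mol, y = 3.032 × 10^-3 mol
mass of CaCO3 = 7.024 × 10^-3 × 100.09 = 0.7031 g
% CaCO3 = 0.7031 / 0.9587 × 100 = 73.33 %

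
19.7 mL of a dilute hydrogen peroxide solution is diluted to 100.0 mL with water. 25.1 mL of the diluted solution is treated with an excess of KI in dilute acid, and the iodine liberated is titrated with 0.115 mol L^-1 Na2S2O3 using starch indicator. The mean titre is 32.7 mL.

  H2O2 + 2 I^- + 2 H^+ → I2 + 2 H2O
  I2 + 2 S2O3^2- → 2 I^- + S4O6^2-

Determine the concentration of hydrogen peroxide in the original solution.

0.380 mol/L

n(S2O3^2-) = 0.0327 × 0.115 = 3.76 × 10^-3 mol
n(I2) = n(S2O3^2-)/2 = 1.88 × 10^-3 mol
n(H2O2) in the aliquot = 1.88 × 10^-3 mol (1:1 ratio)
[H2O2]_dilute = 1.88 × 10^-3 / 0.0251 = 0.0749 mol/L
[H2O2]_original = 0.0749 × 100.0/19.7 = 0.380 mol/L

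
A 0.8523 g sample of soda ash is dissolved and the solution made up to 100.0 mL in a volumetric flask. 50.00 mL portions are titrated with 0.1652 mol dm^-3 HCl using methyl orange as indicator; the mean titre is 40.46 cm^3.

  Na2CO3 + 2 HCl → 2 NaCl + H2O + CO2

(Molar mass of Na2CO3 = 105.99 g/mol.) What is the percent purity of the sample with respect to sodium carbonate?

n(HCl) per titration = 0.04046 × 0.1652 = 6.684 × 10^-3 mol
From the 1:2 ratio, n(Na2CO3) in each aliquot = 1/2 × 6.684 × 10^-3 = 3.342 × 10^-3 mol
n(Na2CO3) in the whole flask = 3.342 × 10^-3 × 100.0/50.00 = 6.684 × 10^-3 mol
mass of Na2CO3 = 6.684 × 10^-3 × 105.99 = 0.7084 g
% Na2CO3 = 0.7084 / 0.8523 × 100 = 83.12 %

83.12 %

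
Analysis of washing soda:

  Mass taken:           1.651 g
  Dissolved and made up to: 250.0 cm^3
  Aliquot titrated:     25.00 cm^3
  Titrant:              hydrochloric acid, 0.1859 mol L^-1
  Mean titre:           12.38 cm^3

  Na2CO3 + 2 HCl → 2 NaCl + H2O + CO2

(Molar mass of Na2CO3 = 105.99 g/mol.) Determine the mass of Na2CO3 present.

1.220 g

n(HCl) per titration = 0.01238 × 0.1859 = 2.301 × 10^-3 mol
From the 1:2 ratio, n(Na2CO3) in each aliquot = 1/2 × 2.301 × 10^-3 = 1.151 × 10^-3 mol
n(Na2CO3) in the whole flask = 1.151 × 10^-3 × 250.0/25.00 = 0.01151 mol
mass of Na2CO3 = 0.01151 × 105.99 = 1.220 g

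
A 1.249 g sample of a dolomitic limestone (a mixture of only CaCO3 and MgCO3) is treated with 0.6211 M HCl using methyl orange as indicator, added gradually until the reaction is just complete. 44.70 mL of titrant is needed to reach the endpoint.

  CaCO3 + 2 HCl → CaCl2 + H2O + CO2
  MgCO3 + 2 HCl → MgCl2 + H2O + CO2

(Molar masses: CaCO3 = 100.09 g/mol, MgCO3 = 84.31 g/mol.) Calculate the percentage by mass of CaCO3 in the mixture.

39.94 %

n(HCl) = 0.04470 × 0.6211 = 0.02776 mol
Let x = n(CaCO3), y = n(MgCO3).
Titrant: 2x + 2y = 0.02776;  mass: 100.09x + 84.31y = 1.249
Solving, x = 4.984 × 10^-3 mol, y = 8.898 × 10^-3 mol
mass of CaCO3 = 4.984 × 10^-3 × 100.09 = 0.4988 g
% CaCO3 = 0.4988 / 1.249 × 100 = 39.94 %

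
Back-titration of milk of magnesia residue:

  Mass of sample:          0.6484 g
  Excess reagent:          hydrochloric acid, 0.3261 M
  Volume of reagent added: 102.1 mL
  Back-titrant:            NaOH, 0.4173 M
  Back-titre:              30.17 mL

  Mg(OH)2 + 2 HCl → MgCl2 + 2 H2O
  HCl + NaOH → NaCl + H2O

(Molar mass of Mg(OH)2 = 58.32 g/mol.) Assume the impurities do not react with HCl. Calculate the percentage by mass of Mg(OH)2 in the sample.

93.11 %

n(HCl) added = 0.1021 × 0.3261 = 0.03329 mol
n(NaOH) used in back-titration = 0.03017 × 0.4173 = 0.01259 mol
n(HCl) left over = 0.01259 mol (1:1 ratio)
n(HCl) consumed by analyte = 0.03329 − 0.01259 = 0.02070 mol
From the 1:2 ratio, n(Mg(OH)2) = 1/2 × 0.02070 = 0.01035 mol
mass of Mg(OH)2 = 0.01035 × 58.32 = 0.6038 g
% Mg(OH)2 = 0.6038 / 0.6484 × 100 = 93.11 %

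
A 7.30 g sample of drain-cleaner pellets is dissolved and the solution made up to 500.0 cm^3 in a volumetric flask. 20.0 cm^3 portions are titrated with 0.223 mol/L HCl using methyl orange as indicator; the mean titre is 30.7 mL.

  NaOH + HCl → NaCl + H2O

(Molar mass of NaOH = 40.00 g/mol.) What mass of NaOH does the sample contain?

n(HCl) per titration = 0.0307 × 0.223 = 6.85 × 10^-3 mol
n(NaOH) in each aliquot = 6.85 × 10^-3 mol (1:1 ratio)
n(NaOH) in the whole flask = 6.85 × 10^-3 × 500.0/20.0 = 0.171 mol
mass of NaOH = 0.171 × 40.00 = 6.85 g

6.85 g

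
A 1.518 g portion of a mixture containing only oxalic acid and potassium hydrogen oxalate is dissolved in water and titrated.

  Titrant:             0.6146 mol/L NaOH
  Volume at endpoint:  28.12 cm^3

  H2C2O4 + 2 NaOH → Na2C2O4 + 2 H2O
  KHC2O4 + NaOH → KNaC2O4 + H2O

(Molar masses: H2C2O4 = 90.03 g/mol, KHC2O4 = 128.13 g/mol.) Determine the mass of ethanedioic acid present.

0.3772 g

n(NaOH) = 0.02812 × 0.6146 = 0.01728 mol
Let x = n(H2C2O4), y = n(KHC2O4).
Titrant: 2x + 1y = 0.01728;  mass: 90.03x + 128.13y = 1.518
Solving, x = 4.189 × 10^-3 mol, y = 8.904 × 10^-3 mol
mass of H2C2O4 = 4.189 × 10^-3 × 90.03 = 0.3772 g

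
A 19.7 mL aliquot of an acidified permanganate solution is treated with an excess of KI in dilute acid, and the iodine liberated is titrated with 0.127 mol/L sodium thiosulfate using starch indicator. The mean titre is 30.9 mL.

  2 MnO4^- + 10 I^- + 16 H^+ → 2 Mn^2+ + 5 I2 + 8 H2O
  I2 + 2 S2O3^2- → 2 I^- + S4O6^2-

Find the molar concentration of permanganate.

0.0398 mol/L

n(S2O3^2-) = 0.0309 × 0.127 = 3.92 × 10^-3 mol
n(I2) = n(S2O3^2-)/2 = 1.96 × 10^-3 mol
From the 2:5 ratio, n(MnO4^-) in the aliquot = 2/5 × 1.96 × 10^-3 = 7.85 × 10^-4 mol
[MnO4^-] = 7.85 × 10^-4 / 0.0197 = 0.0398 mol/L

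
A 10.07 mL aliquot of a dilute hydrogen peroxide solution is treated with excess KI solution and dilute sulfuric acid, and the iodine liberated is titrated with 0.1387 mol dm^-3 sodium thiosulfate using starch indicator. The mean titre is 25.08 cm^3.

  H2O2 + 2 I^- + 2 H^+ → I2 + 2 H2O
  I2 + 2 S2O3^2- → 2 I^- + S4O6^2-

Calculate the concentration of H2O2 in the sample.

0.1727 mol/L

n(S2O3^2-) = 0.02508 × 0.1387 = 3.479 × 10^-3 mol
n(I2) = n(S2O3^2-)/2 = 1.739 × 10^-3 mol
n(H2O2) in the aliquot = 1.739 × 10^-3 mol (1:1 ratio)
[H2O2] = 1.739 × 10^-3 / 0.01007 = 0.1727 mol/L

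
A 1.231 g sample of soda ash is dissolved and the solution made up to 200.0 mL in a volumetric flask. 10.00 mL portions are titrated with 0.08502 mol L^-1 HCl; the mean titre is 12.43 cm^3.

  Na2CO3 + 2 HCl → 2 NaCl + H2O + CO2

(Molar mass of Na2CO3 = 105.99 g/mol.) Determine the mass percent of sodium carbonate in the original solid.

n(HCl) per titration = 0.01243 × 0.08502 = 1.057 × 10^-3 mol
From the 1:2 ratio, n(Na2CO3) in each aliquot = 1/2 × 1.057 × 10^-3 = 5.284 × 10^-4 mol
n(Na2CO3) in the whole flask = 5.284 × 10^-4 × 200.0/10.00 = 0.01057 mol
mass of Na2CO3 = 0.01057 × 105.99 = 1.120 g
% Na2CO3 = 1.120 / 1.231 × 100 = 90.99 %

90.99 %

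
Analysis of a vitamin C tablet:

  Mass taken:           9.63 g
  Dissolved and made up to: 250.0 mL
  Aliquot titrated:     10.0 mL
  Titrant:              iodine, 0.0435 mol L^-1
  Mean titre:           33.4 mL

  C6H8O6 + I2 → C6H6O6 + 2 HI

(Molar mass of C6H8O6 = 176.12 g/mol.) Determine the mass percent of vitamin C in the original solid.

n(I2) per titration = 0.0334 × 0.0435 = 1.45 × 10^-3 mol
n(C6H8O6) in each aliquot = 1.45 × 10^-3 mol (1:1 ratio)
n(C6H8O6) in the whole flask = 1.45 × 10^-3 × 250.0/10.0 = 0.0363 mol
mass of C6H8O6 = 0.0363 × 176.12 = 6.40 g
% C6H8O6 = 6.40 / 9.63 × 100 = 66.4 %

66.4 %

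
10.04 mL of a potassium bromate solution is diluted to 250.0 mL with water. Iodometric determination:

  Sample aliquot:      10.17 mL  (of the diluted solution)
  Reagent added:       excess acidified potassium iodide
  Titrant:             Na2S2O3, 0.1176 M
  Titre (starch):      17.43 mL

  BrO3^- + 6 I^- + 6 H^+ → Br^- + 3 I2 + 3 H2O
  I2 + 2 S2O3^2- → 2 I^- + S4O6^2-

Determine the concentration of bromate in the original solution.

n(S2O3^2-) = 0.01743 × 0.1176 = 2.050 × 10^-3 mol
n(I2) = n(S2O3^2-)/2 = 1.025 × 10^-3 mol
From the 1:3 ratio, n(BrO3^-) in the aliquot = 1/3 × 1.025 × 10^-3 = 3.416 × 10^-4 mol
[BrO3^-]_dilute = 3.416 × 10^-4 / 0.01017 = 0.03359 mol/L
[BrO3^-]_original = 0.03359 × 250.0/10.04 = 0.8364 mol/L

0.8364 M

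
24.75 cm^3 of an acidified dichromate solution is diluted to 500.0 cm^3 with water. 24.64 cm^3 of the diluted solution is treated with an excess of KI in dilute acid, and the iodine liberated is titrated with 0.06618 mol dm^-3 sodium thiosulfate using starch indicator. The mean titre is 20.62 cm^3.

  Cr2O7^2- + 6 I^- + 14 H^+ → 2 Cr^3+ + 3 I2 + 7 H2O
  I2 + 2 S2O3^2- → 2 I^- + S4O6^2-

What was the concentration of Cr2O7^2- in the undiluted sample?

0.1865 mol/L

n(S2O3^2-) = 0.02062 × 0.06618 = 1.365 × 10^-3 mol
n(I2) = n(S2O3^2-)/2 = 6.823 × 10^-4 mol
From the 1:3 ratio, n(Cr2O7^2-) in the aliquot = 1/3 × 6.823 × 10^-4 = 2.274 × 10^-4 mol
[Cr2O7^2-]_dilute = 2.274 × 10^-4 / 0.02464 = 0.009230 mol/L
[Cr2O7^2-]_original = 0.009230 × 500.0/24.75 = 0.1865 mol/L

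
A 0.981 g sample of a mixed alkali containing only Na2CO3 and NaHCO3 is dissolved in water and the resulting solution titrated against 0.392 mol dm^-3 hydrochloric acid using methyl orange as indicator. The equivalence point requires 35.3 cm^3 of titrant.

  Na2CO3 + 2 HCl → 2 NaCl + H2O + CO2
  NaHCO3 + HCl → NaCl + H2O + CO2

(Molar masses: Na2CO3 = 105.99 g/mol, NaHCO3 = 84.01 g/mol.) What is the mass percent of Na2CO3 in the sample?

n(HCl) = 0.0353 × 0.392 = 0.0138 mol
Let x = n(Na2CO3), y = n(NaHCO3).
Titrant: 2x + 1y = 0.0138;  mass: 105.99x + 84.01y = 0.981
Solving, x = 2.93 × 10^-3 mol, y = 7.99 × 10^-3 mol
mass of Na2CO3 = 2.93 × 10^-3 × 105.99 = 0.310 g
% Na2CO3 = 0.310 / 0.981 × 100 = 31.6 %

31.6 %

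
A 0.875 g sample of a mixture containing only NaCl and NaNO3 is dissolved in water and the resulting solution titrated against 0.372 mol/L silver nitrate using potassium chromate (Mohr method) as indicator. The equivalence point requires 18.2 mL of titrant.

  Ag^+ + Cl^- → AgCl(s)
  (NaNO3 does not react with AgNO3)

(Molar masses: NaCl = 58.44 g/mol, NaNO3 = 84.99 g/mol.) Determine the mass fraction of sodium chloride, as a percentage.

n(AgNO3) = 0.0182 × 0.372 = 6.77 × 10^-3 mol
Let x = n(NaCl), y = n(NaNO3).
Titrant: 1x = 6.77 × 10^-3;  mass: 58.44x + 84.99y = 0.875
Solving, x = 6.77 × 10^-3 mol, y = 5.64 × 10^-3 mol
mass of NaCl = 6.77 × 10^-3 × 58.44 = 0.396 g
% NaCl = 0.396 / 0.875 × 100 = 45.2 %

45.2 %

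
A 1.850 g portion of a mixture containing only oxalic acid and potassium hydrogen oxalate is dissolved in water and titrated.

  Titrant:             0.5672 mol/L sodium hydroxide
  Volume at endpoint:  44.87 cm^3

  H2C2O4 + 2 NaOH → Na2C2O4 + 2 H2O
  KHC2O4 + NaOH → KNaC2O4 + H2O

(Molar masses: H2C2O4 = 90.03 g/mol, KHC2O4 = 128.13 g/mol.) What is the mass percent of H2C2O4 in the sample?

n(NaOH) = 0.04487 × 0.5672 = 0.02545 mol
Let x = n(H2C2O4), y = n(KHC2O4).
Titrant: 2x + 1y = 0.02545;  mass: 90.03x + 128.13y = 1.850
Solving, x = 8.488 × 10^-3 mol, y = 8.474 × 10^-3 mol
mass of H2C2O4 = 8.488 × 10^-3 × 90.03 = 0.7642 g
% H2C2O4 = 0.7642 / 1.850 × 100 = 41.31 %

41.31 %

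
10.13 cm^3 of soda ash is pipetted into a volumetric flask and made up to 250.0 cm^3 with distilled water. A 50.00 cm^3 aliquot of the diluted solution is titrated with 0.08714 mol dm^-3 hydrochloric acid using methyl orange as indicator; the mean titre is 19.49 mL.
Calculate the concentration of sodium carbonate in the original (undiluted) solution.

0.4191 mol/L

Na2CO3 + 2 HCl → 2 NaCl + H2O + CO2
n(HCl) = 0.01949 × 0.08714 = 1.698 × 10^-3 mol
From the 1:2 ratio, n(Na2CO3) in the aliquot = 1/2 × 1.698 × 10^-3 = 8.492 × 10^-4 mol
[Na2CO3]_dilute = 8.492 × 10^-4 / 0.05000 = 0.01698 mol/L
Dilution factor = 250.0 / 10.13 = 24.68
[Na2CO3]_stock = 0.01698 × 24.68 = 0.4191 mol/L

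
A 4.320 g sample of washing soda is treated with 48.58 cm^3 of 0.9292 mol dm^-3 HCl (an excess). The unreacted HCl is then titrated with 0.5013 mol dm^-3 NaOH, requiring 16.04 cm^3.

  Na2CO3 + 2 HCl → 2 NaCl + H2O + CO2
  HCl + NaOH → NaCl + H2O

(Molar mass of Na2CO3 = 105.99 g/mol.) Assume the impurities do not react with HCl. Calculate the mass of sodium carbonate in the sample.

n(HCl) added = 0.04858 × 0.9292 = 0.04514 mol
n(NaOH) used in back-titration = 0.01604 × 0.5013 = 8.041 × 10^-3 mol
n(HCl) left over = 8.041 × 10^-3 mol (1:1 ratio)
n(HCl) consumed by analyte = 0.04514 − 8.041 × 10^-3 = 0.03710 mol
From the 1:2 ratio, n(Na2CO3) = 1/2 × 0.03710 = 0.01855 mol
mass of Na2CO3 = 0.01855 × 105.99 = 1.966 g

1.966 g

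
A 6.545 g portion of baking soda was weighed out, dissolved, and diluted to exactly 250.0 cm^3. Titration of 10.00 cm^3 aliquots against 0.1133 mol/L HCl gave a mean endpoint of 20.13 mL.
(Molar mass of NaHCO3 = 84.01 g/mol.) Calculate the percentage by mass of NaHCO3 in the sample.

73.19 %

NaHCO3 + HCl → NaCl + H2O + CO2
n(HCl) per titration = 0.02013 × 0.1133 = 2.281 × 10^-3 mol
n(NaHCO3) in each aliquot = 2.281 × 10^-3 mol (1:1 ratio)
n(NaHCO3) in the whole flask = 2.281 × 10^-3 × 250.0/10.00 = 0.05702 mol
mass of NaHCO3 = 0.05702 × 84.01 = 4.790 g
% NaHCO3 = 4.790 / 6.545 × 100 = 73.19 %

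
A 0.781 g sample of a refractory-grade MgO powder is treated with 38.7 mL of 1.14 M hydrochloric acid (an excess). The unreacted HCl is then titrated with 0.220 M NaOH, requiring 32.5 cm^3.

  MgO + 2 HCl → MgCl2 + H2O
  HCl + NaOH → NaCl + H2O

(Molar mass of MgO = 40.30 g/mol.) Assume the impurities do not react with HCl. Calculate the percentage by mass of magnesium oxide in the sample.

n(HCl) added = 0.0387 × 1.14 = 0.0441 mol
n(NaOH) used in back-titration = 0.0325 × 0.220 = 7.15 × 10^-3 mol
n(HCl) left over = 7.15 × 10^-3 mol (1:1 ratio)
n(HCl) consumed by analyte = 0.0441 − 7.15 × 10^-3 = 0.0370 mol
From the 1:2 ratio, n(MgO) = 1/2 × 0.0370 = 0.0185 mol
mass of MgO = 0.0185 × 40.30 = 0.745 g
% MgO = 0.745 / 0.781 × 100 = 95.4 %

95.4 %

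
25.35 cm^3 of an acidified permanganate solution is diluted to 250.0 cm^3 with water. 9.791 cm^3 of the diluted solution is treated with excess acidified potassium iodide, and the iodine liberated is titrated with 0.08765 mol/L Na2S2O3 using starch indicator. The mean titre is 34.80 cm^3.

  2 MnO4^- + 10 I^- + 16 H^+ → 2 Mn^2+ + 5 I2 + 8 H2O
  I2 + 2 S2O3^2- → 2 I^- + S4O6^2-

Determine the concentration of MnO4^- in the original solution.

0.6145 mol/L

n(S2O3^2-) = 0.03480 × 0.08765 = 3.050 × 10^-3 mol
n(I2) = n(S2O3^2-)/2 = 1.525 × 10^-3 mol
From the 2:5 ratio, n(MnO4^-) in the aliquot = 2/5 × 1.525 × 10^-3 = 6.100 × 10^-4 mol
[MnO4^-]_dilute = 6.100 × 10^-4 / 0.009791 = 0.06231 mol/L
[MnO4^-]_original = 0.06231 × 250.0/25.35 = 0.6145 mol/L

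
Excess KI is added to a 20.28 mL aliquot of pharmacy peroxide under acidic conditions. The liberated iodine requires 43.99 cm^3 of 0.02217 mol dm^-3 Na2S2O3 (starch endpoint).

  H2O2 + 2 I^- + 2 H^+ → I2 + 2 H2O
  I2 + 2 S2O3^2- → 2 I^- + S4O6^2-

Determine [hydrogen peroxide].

0.02404 mol/L

n(S2O3^2-) = 0.04399 × 0.02217 = 9.753 × 10^-4 mol
n(I2) = n(S2O3^2-)/2 = 4.876 × 10^-4 mol
n(H2O2) in the aliquot = 4.876 × 10^-4 mol (1:1 ratio)
[H2O2] = 4.876 × 10^-4 / 0.02028 = 0.02404 mol/L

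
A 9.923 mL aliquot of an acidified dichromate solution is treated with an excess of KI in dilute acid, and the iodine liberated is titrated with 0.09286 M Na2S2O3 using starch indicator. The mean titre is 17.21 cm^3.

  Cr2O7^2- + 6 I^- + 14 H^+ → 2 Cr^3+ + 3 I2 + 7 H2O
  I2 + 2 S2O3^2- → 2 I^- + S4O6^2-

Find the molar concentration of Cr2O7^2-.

0.02684 M

n(S2O3^2-) = 0.01721 × 0.09286 = 1.598 × 10^-3 mol
n(I2) = n(S2O3^2-)/2 = 7.991 × 10^-4 mol
From the 1:3 ratio, n(Cr2O7^2-) in the aliquot = 1/3 × 7.991 × 10^-4 = 2.664 × 10^-4 mol
[Cr2O7^2-] = 2.664 × 10^-4 / 0.009923 = 0.02684 mol/L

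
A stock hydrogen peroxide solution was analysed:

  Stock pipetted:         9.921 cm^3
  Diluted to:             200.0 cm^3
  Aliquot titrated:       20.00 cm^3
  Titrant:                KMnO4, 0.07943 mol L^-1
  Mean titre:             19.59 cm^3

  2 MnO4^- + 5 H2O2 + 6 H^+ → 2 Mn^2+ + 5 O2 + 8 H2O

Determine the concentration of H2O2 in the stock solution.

3.921 mol/L

n(KMnO4) = 0.01959 × 0.07943 = 1.556 × 10^-3 mol
From the 5:2 ratio, n(H2O2) in the aliquot = 5/2 × 1.556 × 10^-3 = 3.890 × 10^-3 mol
[H2O2]_dilute = 3.890 × 10^-3 / 0.02000 = 0.1945 mol/L
Dilution factor = 200.0 / 9.921 = 20.16
[H2O2]_stock = 0.1945 × 20.16 = 3.921 mol/L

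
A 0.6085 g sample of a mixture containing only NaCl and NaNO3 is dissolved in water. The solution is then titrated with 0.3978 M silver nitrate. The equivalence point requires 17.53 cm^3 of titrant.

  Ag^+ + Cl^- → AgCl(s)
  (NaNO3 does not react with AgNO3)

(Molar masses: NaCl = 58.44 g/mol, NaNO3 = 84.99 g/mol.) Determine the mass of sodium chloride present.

n(AgNO3) = 0.01753 × 0.3978 = 6.973 × 10^-3 mol
Let x = n(NaCl), y = n(NaNO3).
Titrant: 1x = 6.973 × 10^-3;  mass: 58.44x + 84.99y = 0.6085
Solving, x = 6.973 × 10^-3 mol, y = 2.365 × 10^-3 mol
mass of NaCl = 6.973 × 10^-3 × 58.44 = 0.4075 g

0.4075 g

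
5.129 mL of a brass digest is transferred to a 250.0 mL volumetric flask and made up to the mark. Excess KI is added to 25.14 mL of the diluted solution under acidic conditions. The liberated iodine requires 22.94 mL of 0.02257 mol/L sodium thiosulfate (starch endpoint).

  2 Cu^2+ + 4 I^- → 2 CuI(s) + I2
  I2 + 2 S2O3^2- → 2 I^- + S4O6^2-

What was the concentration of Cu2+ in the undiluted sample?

n(S2O3^2-) = 0.02294 × 0.02257 = 5.178 × 10^-4 mol
n(I2) = n(S2O3^2-)/2 = 2.589 × 10^-4 mol
From the 2:1 ratio, n(Cu2+) in the aliquot = 2/1 × 2.589 × 10^-4 = 5.178 × 10^-4 mol
[Cu2+]_dilute = 5.178 × 10^-4 / 0.02514 = 0.02059 mol/L
[Cu2+]_original = 0.02059 × 250.0/5.129 = 1.004 mol/L

1.004 mol/L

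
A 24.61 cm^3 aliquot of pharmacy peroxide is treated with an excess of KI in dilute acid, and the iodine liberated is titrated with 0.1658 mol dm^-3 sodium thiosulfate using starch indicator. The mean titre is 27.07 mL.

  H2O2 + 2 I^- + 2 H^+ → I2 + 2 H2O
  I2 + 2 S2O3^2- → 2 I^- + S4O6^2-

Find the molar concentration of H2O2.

0.09119 mol/L

n(S2O3^2-) = 0.02707 × 0.1658 = 4.488 × 10^-3 mol
n(I2) = n(S2O3^2-)/2 = 2.244 × 10^-3 mol
n(H2O2) in the aliquot = 2.244 × 10^-3 mol (1:1 ratio)
[H2O2] = 2.244 × 10^-3 / 0.02461 = 0.09119 mol/L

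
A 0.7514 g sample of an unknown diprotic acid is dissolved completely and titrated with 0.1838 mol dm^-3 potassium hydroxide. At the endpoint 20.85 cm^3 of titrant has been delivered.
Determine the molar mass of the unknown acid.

n(KOH) = 0.02085 L × 0.1838 mol/L = 3.832 × 10^-3 mol
From the 1:2 ratio, n(H2A) = 1/2 × 3.832 × 10^-3 = 1.916 × 10^-3 mol
M = m / n = 0.7514 g / 1.916 × 10^-3 mol = 392.1 g/mol

392.1 g/mol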